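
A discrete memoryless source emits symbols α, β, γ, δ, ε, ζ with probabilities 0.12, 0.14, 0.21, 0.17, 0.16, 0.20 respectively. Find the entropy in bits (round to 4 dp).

2.5590 bits

H = −Σ pᵢ log₂ pᵢ.
−0.12·log₂(0.12) = 0.3671
−0.14·log₂(0.14) = 0.3971
−0.21·log₂(0.21) = 0.4728
−0.17·log₂(0.17) = 0.4346
−0.16·log₂(0.16) = 0.4230
−0.20·log₂(0.20) = 0.4644
Sum ≈ 2.5590 → 2.5590 bits.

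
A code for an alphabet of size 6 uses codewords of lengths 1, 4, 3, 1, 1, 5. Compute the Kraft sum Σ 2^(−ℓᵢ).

1.71875

With common denominator 2^5 = 32: Σ 2^(−ℓᵢ) = 16/32 + 2/32 + 4/32 + 16/32 + 16/32 + 1/32 = 55/32 = 1.71875.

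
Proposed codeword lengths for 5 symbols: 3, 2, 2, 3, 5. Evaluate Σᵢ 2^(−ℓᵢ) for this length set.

0.78125

With common denominator 2^5 = 32: Σ 2^(−ℓᵢ) = 4/32 + 8/32 + 8/32 + 4/32 + 1/32 = 25/32 = 0.78125.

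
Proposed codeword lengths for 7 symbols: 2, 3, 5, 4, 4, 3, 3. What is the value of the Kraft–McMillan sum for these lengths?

0.78125

With common denominator 2^5 = 32: Σ 2^(−ℓᵢ) = 8/32 + 4/32 + 1/32 + 2/32 + 2/32 + 4/32 + 4/32 = 25/32 = 0.78125.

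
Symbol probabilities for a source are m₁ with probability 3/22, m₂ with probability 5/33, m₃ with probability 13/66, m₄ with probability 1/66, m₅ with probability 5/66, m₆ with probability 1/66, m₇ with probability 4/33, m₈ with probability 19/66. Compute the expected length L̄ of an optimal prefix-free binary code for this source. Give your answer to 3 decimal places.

Repeatedly combine the two least-probable nodes; the expected code length is the sum of the merged weights.
merge 1/66 + 1/66 → 1/33
merge 1/33 + 5/66 → 7/66
merge 7/66 + 4/33 → 5/22
merge 3/22 + 5/33 → 19/66
merge 13/66 + 5/22 → 14/33
merge 19/66 + 19/66 → 19/33
merge 14/33 + 19/33 → 1
L = 1/33 + 7/66 + 5/22 + 19/66 + 14/33 + 19/33 + 1 = 175/66 ≈ 2.652 bits/symbol.

2.652 bits/symbol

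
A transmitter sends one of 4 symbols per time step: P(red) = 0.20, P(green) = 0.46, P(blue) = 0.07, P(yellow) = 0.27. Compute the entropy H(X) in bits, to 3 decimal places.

1.758 bits

H = −Σ pᵢ log₂ pᵢ.
−0.20·log₂(0.20) = 0.4644
−0.46·log₂(0.46) = 0.5153
−0.07·log₂(0.07) = 0.2686
−0.27·log₂(0.27) = 0.5100
Sum ≈ 1.7583 → 1.758 bits.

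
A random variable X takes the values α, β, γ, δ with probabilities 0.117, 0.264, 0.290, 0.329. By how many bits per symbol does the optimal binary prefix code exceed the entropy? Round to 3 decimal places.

0.085 bits

Entropy H = −Σ p log₂ p ≈ 1.9150 bits.
Huffman merges: 117/1000+33/125→381/1000; 29/100+329/1000→619/1000; 381/1000+619/1000→1. L = 2 ≈ 2.0000.
L − H = 2.0000 − 1.9150 = 0.085 bits.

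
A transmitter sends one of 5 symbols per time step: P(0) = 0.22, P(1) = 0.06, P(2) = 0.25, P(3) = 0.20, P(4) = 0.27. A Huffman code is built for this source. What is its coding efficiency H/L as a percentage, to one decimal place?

Entropy H = −Σ p log₂ p ≈ 2.1985 bits.
Huffman merges: 3/50+1/5→13/50; 11/50+1/4→47/100; 13/50+27/100→53/100; 47/100+53/100→1. L = 113/50 ≈ 2.2600.
Efficiency = H/L = 2.1985/2.2600 = 97.3%.

97.3%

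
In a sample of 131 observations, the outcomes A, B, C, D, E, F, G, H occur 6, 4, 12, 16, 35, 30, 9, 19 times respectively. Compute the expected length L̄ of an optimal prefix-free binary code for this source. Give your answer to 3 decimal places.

2.725 bits/symbol

Probabilities are the counts divided by 131.
Repeatedly combine the two least-probable nodes; the expected code length is the sum of the merged weights.
merge 4/131 + 6/131 → 10/131
merge 9/131 + 10/131 → 19/131
merge 12/131 + 16/131 → 28/131
merge 19/131 + 19/131 → 38/131
merge 28/131 + 30/131 → 58/131
merge 35/131 + 38/131 → 73/131
merge 58/131 + 73/131 → 1
L = 10/131 + 19/131 + 28/131 + 38/131 + 58/131 + 73/131 + 1 = 357/131 ≈ 2.725 bits/symbol.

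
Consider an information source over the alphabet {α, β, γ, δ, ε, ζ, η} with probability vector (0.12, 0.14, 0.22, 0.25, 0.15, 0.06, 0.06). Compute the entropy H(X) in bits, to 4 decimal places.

2.6424 bits

H = −Σ pᵢ log₂ pᵢ.
−0.12·log₂(0.12) = 0.3671
−0.14·log₂(0.14) = 0.3971
−0.22·log₂(0.22) = 0.4806
−0.25·log₂(0.25) = 0.5000
−0.15·log₂(0.15) = 0.4105
−0.06·log₂(0.06) = 0.2435
−0.06·log₂(0.06) = 0.2435
Sum ≈ 2.6424 → 2.6424 bits.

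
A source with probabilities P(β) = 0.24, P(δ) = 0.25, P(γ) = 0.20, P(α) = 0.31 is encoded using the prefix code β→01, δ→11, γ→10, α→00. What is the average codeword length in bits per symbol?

L̄ = Σ pᵢ·ℓᵢ = 0.24·2 + 0.25·2 + 0.20·2 + 0.31·2 = 2 bits/symbol.

2 bits/symbol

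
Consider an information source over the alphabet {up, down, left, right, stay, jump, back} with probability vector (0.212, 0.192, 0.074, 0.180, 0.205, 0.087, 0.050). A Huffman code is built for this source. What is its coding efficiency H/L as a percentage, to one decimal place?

Entropy H = −Σ p log₂ p ≈ 2.6461 bits.
Huffman merges: 1/20+37/500→31/250; 87/1000+31/250→211/1000; 9/50+24/125→93/250; 41/200+211/1000→52/125; 53/250+93/250→73/125; 52/125+73/125→1. L = 2707/1000 ≈ 2.7070.
Efficiency = H/L = 2.6461/2.7070 = 97.8%.

97.8%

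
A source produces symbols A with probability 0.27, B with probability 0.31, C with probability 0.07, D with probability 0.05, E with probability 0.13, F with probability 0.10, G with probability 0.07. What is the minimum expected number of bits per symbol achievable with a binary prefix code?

2.54 bits/symbol

Repeatedly combine the two least-probable nodes; the expected code length is the sum of the merged weights.
merge 1/20 + 7/100 → 3/25
merge 7/100 + 1/10 → 17/100
merge 3/25 + 13/100 → 1/4
merge 17/100 + 1/4 → 21/50
merge 27/100 + 31/100 → 29/50
merge 21/50 + 29/50 → 1
L = 3/25 + 17/100 + 1/4 + 21/50 + 29/50 + 1 = 127/50 = 2.54 bits/symbol.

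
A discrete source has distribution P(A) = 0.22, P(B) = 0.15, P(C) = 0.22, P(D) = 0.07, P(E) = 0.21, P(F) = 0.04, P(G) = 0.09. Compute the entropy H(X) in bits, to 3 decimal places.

2.611 bits

H = −Σ pᵢ log₂ pᵢ.
−0.22·log₂(0.22) = 0.4806
−0.15·log₂(0.15) = 0.4105
−0.22·log₂(0.22) = 0.4806
−0.07·log₂(0.07) = 0.2686
−0.21·log₂(0.21) = 0.4728
−0.04·log₂(0.04) = 0.1858
−0.09·log₂(0.09) = 0.3127
Sum ≈ 2.6115 → 2.611 bits.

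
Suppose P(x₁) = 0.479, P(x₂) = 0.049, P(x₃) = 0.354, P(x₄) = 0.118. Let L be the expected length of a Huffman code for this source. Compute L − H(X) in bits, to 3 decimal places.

Entropy H = −Σ p log₂ p ≈ 1.6160 bits.
Huffman merges: 49/1000+59/500→167/1000; 167/1000+177/500→521/1000; 479/1000+521/1000→1. L = 211/125 ≈ 1.6880.
L − H = 1.6880 − 1.6160 = 0.072 bits.

0.072 bits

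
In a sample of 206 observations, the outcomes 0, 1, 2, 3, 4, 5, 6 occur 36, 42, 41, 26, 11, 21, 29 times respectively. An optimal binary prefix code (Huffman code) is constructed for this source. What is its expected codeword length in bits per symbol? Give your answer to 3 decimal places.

Probabilities are the counts divided by 206.
Repeatedly combine the two least-probable nodes; the expected code length is the sum of the merged weights.
merge 11/206 + 21/206 → 16/103
merge 13/103 + 29/206 → 55/206
merge 16/103 + 18/103 → 34/103
merge 41/206 + 21/103 → 83/206
merge 55/206 + 34/103 → 123/206
merge 83/206 + 123/206 → 1
L = 16/103 + 55/206 + 34/103 + 83/206 + 123/206 + 1 = 567/206 ≈ 2.752 bits/symbol.

2.752 bits/symbol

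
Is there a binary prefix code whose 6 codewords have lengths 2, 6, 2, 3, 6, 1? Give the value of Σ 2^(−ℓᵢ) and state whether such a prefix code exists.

With common denominator 2^6 = 64: Σ 2^(−ℓᵢ) = 16/64 + 1/64 + 16/64 + 8/64 + 1/64 + 32/64 = 74/64 = 1.15625.
Kraft's inequality requires Σ ≤ 1; here Σ = 1.15625 > 1, so no such prefix code exists.

1.15625; no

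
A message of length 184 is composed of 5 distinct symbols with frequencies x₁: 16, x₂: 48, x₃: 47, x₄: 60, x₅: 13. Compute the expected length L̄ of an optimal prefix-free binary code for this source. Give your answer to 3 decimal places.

2.158 bits/symbol

Probabilities are the counts divided by 184.
Repeatedly combine the two least-probable nodes; the expected code length is the sum of the merged weights.
merge 13/184 + 2/23 → 29/184
merge 29/184 + 47/184 → 19/46
merge 6/23 + 15/46 → 27/46
merge 19/46 + 27/46 → 1
L = 29/184 + 19/46 + 27/46 + 1 = 397/184 ≈ 2.158 bits/symbol.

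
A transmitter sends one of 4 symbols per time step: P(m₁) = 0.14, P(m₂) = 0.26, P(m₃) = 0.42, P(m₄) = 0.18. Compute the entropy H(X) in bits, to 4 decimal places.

1.8734 bits

H = −Σ pᵢ log₂ pᵢ.
−0.14·log₂(0.14) = 0.3971
−0.26·log₂(0.26) = 0.5053
−0.42·log₂(0.42) = 0.5256
−0.18·log₂(0.18) = 0.4453
Sum ≈ 1.8734 → 1.8734 bits.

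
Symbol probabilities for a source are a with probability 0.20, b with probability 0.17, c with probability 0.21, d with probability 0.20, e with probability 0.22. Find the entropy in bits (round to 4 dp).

H = −Σ pᵢ log₂ pᵢ.
−0.20·log₂(0.20) = 0.4644
−0.17·log₂(0.17) = 0.4346
−0.21·log₂(0.21) = 0.4728
−0.20·log₂(0.20) = 0.4644
−0.22·log₂(0.22) = 0.4806
Sum ≈ 2.3168 → 2.3168 bits.

2.3168 bits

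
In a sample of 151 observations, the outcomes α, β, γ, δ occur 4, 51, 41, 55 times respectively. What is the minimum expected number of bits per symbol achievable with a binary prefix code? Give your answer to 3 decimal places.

1.934 bits/symbol

Probabilities are the counts divided by 151.
Repeatedly combine the two least-probable nodes; the expected code length is the sum of the merged weights.
merge 4/151 + 41/151 → 45/151
merge 45/151 + 51/151 → 96/151
merge 55/151 + 96/151 → 1
L = 45/151 + 96/151 + 1 = 292/151 ≈ 1.934 bits/symbol.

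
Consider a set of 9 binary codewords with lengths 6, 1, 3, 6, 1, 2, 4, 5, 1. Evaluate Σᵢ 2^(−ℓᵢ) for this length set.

2

With common denominator 2^6 = 64: Σ 2^(−ℓᵢ) = 1/64 + 32/64 + 8/64 + 1/64 + 32/64 + 16/64 + 4/64 + 2/64 + 32/64 = 128/64 = 2.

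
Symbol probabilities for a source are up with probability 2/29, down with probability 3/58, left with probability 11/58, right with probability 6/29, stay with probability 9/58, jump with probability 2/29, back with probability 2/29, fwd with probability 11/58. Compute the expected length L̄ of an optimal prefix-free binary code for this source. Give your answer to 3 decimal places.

2.862 bits/symbol

Repeatedly combine the two least-probable nodes; the expected code length is the sum of the merged weights.
merge 3/58 + 2/29 → 7/58
merge 2/29 + 2/29 → 4/29
merge 7/58 + 4/29 → 15/58
merge 9/58 + 11/58 → 10/29
merge 11/58 + 6/29 → 23/58
merge 15/58 + 10/29 → 35/58
merge 23/58 + 35/58 → 1
L = 7/58 + 4/29 + 15/58 + 10/29 + 23/58 + 35/58 + 1 = 83/29 ≈ 2.862 bits/symbol.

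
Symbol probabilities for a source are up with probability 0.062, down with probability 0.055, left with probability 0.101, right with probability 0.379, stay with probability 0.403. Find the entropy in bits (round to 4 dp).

H = −Σ pᵢ log₂ pᵢ.
−0.062·log₂(0.062) = 0.2487
−0.055·log₂(0.055) = 0.2301
−0.101·log₂(0.101) = 0.3341
−0.379·log₂(0.379) = 0.5305
−0.403·log₂(0.403) = 0.5284
Sum ≈ 1.8718 → 1.8718 bits.

1.8718 bits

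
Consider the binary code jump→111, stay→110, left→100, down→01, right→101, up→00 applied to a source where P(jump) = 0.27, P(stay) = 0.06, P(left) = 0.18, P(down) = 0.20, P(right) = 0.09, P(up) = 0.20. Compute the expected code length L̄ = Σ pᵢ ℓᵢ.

2.6 bits/symbol

L̄ = Σ pᵢ·ℓᵢ = 0.27·3 + 0.06·3 + 0.18·3 + 0.20·2 + 0.09·3 + 0.20·2 = 2.6 bits/symbol.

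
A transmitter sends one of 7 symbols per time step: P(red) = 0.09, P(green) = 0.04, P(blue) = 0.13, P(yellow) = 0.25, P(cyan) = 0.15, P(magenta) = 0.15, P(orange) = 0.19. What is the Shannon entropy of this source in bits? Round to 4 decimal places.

H = −Σ pᵢ log₂ pᵢ.
−0.09·log₂(0.09) = 0.3127
−0.04·log₂(0.04) = 0.1858
−0.13·log₂(0.13) = 0.3826
−0.25·log₂(0.25) = 0.5000
−0.15·log₂(0.15) = 0.4105
−0.15·log₂(0.15) = 0.4105
−0.19·log₂(0.19) = 0.4552
Sum ≈ 2.6574 → 2.6574 bits.

2.6574 bits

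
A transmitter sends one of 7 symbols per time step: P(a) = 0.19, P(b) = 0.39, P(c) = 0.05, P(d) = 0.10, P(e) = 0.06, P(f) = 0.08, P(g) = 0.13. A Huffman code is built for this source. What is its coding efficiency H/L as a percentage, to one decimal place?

Entropy H = −Σ p log₂ p ≈ 2.4510 bits.
Huffman merges: 1/20+3/50→11/100; 2/25+1/10→9/50; 11/100+13/100→6/25; 9/50+19/100→37/100; 6/25+37/100→61/100; 39/100+61/100→1. L = 251/100 ≈ 2.5100.
Efficiency = H/L = 2.4510/2.5100 = 97.6%.

97.6%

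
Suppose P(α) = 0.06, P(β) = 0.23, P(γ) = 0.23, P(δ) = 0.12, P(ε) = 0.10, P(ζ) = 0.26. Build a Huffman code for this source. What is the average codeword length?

2.44 bits/symbol

Repeatedly combine the two least-probable nodes; the expected code length is the sum of the merged weights.
merge 3/50 + 1/10 → 4/25
merge 3/25 + 4/25 → 7/25
merge 23/100 + 23/100 → 23/50
merge 13/50 + 7/25 → 27/50
merge 23/50 + 27/50 → 1
L = 4/25 + 7/25 + 23/50 + 27/50 + 1 = 61/25 = 2.44 bits/symbol.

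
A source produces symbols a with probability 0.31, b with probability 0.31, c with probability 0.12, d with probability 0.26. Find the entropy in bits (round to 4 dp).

H = −Σ pᵢ log₂ pᵢ.
−0.31·log₂(0.31) = 0.5238
−0.31·log₂(0.31) = 0.5238
−0.12·log₂(0.12) = 0.3671
−0.26·log₂(0.26) = 0.5053
Sum ≈ 1.9199 → 1.9199 bits.

1.9199 bits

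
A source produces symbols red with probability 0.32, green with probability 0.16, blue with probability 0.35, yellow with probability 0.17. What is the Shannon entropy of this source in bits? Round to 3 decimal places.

H = −Σ pᵢ log₂ pᵢ.
−0.32·log₂(0.32) = 0.5260
−0.16·log₂(0.16) = 0.4230
−0.35·log₂(0.35) = 0.5301
−0.17·log₂(0.17) = 0.4346
Sum ≈ 1.9137 → 1.914 bits.

1.914 bits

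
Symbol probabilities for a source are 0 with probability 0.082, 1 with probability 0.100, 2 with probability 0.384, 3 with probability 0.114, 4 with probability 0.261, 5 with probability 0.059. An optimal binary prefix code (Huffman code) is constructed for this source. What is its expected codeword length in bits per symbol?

2.326 bits/symbol

Repeatedly combine the two least-probable nodes; the expected code length is the sum of the merged weights.
merge 59/1000 + 41/500 → 141/1000
merge 1/10 + 57/500 → 107/500
merge 141/1000 + 107/500 → 71/200
merge 261/1000 + 71/200 → 77/125
merge 48/125 + 77/125 → 1
L = 141/1000 + 107/500 + 71/200 + 77/125 + 1 = 1163/500 = 2.326 bits/symbol.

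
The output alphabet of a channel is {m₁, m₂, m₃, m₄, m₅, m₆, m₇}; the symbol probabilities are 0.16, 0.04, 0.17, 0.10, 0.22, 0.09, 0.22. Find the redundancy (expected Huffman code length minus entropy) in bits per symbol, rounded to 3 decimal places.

Entropy H = −Σ p log₂ p ≈ 2.6494 bits.
Huffman merges: 1/25+9/100→13/100; 1/10+13/100→23/100; 4/25+17/100→33/100; 11/50+11/50→11/25; 23/100+33/100→14/25; 11/25+14/25→1. L = 269/100 ≈ 2.6900.
L − H = 2.6900 − 2.6494 = 0.041 bits.

0.041 bits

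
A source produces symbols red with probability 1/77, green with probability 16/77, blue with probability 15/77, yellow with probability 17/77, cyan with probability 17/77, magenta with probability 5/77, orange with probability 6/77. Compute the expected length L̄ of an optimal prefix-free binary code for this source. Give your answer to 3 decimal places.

Repeatedly combine the two least-probable nodes; the expected code length is the sum of the merged weights.
merge 1/77 + 5/77 → 6/77
merge 6/77 + 6/77 → 12/77
merge 12/77 + 15/77 → 27/77
merge 16/77 + 17/77 → 3/7
merge 17/77 + 27/77 → 4/7
merge 3/7 + 4/7 → 1
L = 6/77 + 12/77 + 27/77 + 3/7 + 4/7 + 1 = 199/77 ≈ 2.584 bits/symbol.

2.584 bits/symbol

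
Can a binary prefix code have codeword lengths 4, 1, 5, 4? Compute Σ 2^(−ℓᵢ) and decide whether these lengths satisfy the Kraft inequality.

With common denominator 2^5 = 32: Σ 2^(−ℓᵢ) = 2/32 + 16/32 + 1/32 + 2/32 = 21/32 = 0.65625.
Kraft's inequality requires Σ ≤ 1; here Σ = 0.65625 ≤ 1, so such a prefix code exists.

0.65625; yes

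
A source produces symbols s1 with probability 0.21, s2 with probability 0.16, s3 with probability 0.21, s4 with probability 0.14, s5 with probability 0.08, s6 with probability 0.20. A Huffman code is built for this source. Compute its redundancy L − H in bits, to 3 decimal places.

0.058 bits

Entropy H = −Σ p log₂ p ≈ 2.5217 bits.
Huffman merges: 2/25+7/50→11/50; 4/25+1/5→9/25; 21/100+21/100→21/50; 11/50+9/25→29/50; 21/50+29/50→1. L = 129/50 ≈ 2.5800.
L − H = 2.5800 − 2.5217 = 0.058 bits.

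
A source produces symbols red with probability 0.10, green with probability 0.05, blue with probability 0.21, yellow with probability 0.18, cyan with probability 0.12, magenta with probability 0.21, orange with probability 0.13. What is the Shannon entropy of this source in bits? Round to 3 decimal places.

2.689 bits

H = −Σ pᵢ log₂ pᵢ.
−0.10·log₂(0.10) = 0.3322
−0.05·log₂(0.05) = 0.2161
−0.21·log₂(0.21) = 0.4728
−0.18·log₂(0.18) = 0.4453
−0.12·log₂(0.12) = 0.3671
−0.21·log₂(0.21) = 0.4728
−0.13·log₂(0.13) = 0.3826
Sum ≈ 2.6890 → 2.689 bits.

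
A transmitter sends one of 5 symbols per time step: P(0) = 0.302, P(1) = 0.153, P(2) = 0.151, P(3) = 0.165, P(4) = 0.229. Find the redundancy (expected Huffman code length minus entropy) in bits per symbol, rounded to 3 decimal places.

0.040 bits

Entropy H = −Σ p log₂ p ≈ 2.2638 bits.
Huffman merges: 151/1000+153/1000→38/125; 33/200+229/1000→197/500; 151/500+38/125→303/500; 197/500+303/500→1. L = 288/125 ≈ 2.3040.
L − H = 2.3040 − 2.2638 = 0.040 bits.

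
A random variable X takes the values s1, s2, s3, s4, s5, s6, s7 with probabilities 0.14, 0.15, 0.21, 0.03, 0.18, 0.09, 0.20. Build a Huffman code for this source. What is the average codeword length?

Repeatedly combine the two least-probable nodes; the expected code length is the sum of the merged weights.
merge 3/100 + 9/100 → 3/25
merge 3/25 + 7/50 → 13/50
merge 3/20 + 9/50 → 33/100
merge 1/5 + 21/100 → 41/100
merge 13/50 + 33/100 → 59/100
merge 41/100 + 59/100 → 1
L = 3/25 + 13/50 + 33/100 + 41/100 + 59/100 + 1 = 271/100 = 2.71 bits/symbol.

2.71 bits/symbol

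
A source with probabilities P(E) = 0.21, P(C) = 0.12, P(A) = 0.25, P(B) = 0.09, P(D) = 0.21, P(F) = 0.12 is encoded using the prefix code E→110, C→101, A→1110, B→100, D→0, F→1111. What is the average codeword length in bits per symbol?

2.95 bits/symbol

L̄ = Σ pᵢ·ℓᵢ = 0.21·3 + 0.12·3 + 0.25·4 + 0.09·3 + 0.21·1 + 0.12·4 = 2.95 bits/symbol.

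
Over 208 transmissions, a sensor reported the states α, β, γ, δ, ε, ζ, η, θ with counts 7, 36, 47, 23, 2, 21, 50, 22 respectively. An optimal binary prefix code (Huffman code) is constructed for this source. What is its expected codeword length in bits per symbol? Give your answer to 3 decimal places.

Probabilities are the counts divided by 208.
Repeatedly combine the two least-probable nodes; the expected code length is the sum of the merged weights.
merge 1/104 + 7/208 → 9/208
merge 9/208 + 21/208 → 15/104
merge 11/104 + 23/208 → 45/208
merge 15/104 + 9/52 → 33/104
merge 45/208 + 47/208 → 23/52
merge 25/104 + 33/104 → 29/52
merge 23/52 + 29/52 → 1
L = 9/208 + 15/104 + 45/208 + 33/104 + 23/52 + 29/52 + 1 = 283/104 ≈ 2.721 bits/symbol.

2.721 bits/symbol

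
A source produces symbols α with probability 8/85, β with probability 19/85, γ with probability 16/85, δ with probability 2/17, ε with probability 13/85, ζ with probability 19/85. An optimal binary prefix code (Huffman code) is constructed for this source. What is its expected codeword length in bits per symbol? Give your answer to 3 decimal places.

2.553 bits/symbol

Repeatedly combine the two least-probable nodes; the expected code length is the sum of the merged weights.
merge 8/85 + 2/17 → 18/85
merge 13/85 + 16/85 → 29/85
merge 18/85 + 19/85 → 37/85
merge 19/85 + 29/85 → 48/85
merge 37/85 + 48/85 → 1
L = 18/85 + 29/85 + 37/85 + 48/85 + 1 = 217/85 ≈ 2.553 bits/symbol.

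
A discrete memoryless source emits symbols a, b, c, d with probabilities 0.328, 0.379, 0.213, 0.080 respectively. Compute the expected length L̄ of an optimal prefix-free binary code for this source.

Repeatedly combine the two least-probable nodes; the expected code length is the sum of the merged weights.
merge 2/25 + 213/1000 → 293/1000
merge 293/1000 + 41/125 → 621/1000
merge 379/1000 + 621/1000 → 1
L = 293/1000 + 621/1000 + 1 = 957/500 = 1.914 bits/symbol.

1.914 bits/symbol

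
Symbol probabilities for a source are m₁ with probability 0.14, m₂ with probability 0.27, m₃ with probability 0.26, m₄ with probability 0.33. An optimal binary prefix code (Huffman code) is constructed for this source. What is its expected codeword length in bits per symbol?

2 bits/symbol

Repeatedly combine the two least-probable nodes; the expected code length is the sum of the merged weights.
merge 7/50 + 13/50 → 2/5
merge 27/100 + 33/100 → 3/5
merge 2/5 + 3/5 → 1
L = 2/5 + 3/5 + 1 = 2 bits/symbol.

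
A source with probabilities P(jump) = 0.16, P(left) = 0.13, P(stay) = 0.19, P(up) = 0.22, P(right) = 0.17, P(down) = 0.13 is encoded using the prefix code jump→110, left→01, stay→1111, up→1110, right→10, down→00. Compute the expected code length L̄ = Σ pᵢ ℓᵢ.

2.98 bits/symbol

L̄ = Σ pᵢ·ℓᵢ = 0.16·3 + 0.13·2 + 0.19·4 + 0.22·4 + 0.17·2 + 0.13·2 = 2.98 bits/symbol.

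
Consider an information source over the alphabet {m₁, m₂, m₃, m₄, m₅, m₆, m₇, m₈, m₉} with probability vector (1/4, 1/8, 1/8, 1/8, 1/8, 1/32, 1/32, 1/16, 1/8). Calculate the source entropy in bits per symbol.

Each probability is a power of 1/2, so log₂(1/p) is an integer.
H = Σ p·log₂(1/p) = 1/4·2 + 1/8·3 + 1/8·3 + 1/8·3 + 1/8·3 + 1/32·5 + 1/32·5 + 1/16·4 + 1/8·3 = 2.9375 bits.

2.9375 bits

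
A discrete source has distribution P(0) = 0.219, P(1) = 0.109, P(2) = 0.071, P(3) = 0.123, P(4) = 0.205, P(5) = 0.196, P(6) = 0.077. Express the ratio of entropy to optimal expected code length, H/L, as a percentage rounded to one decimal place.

98.6%

Entropy H = −Σ p log₂ p ≈ 2.6855 bits.
Huffman merges: 71/1000+77/1000→37/250; 109/1000+123/1000→29/125; 37/250+49/250→43/125; 41/200+219/1000→53/125; 29/125+43/125→72/125; 53/125+72/125→1. L = 681/250 ≈ 2.7240.
Efficiency = H/L = 2.6855/2.7240 = 98.6%.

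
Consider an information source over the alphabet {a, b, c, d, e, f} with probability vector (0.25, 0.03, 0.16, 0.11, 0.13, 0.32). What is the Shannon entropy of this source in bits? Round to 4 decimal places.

H = −Σ pᵢ log₂ pᵢ.
−0.25·log₂(0.25) = 0.5000
−0.03·log₂(0.03) = 0.1518
−0.16·log₂(0.16) = 0.4230
−0.11·log₂(0.11) = 0.3503
−0.13·log₂(0.13) = 0.3826
−0.32·log₂(0.32) = 0.5260
Sum ≈ 2.3337 → 2.3337 bits.

2.3337 bits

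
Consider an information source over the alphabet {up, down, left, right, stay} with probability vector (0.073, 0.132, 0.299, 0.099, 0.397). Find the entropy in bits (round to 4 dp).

2.0415 bits

H = −Σ pᵢ log₂ pᵢ.
−0.073·log₂(0.073) = 0.2756
−0.132·log₂(0.132) = 0.3856
−0.299·log₂(0.299) = 0.5208
−0.099·log₂(0.099) = 0.3303
−0.397·log₂(0.397) = 0.5291
Sum ≈ 2.0415 → 2.0415 bits.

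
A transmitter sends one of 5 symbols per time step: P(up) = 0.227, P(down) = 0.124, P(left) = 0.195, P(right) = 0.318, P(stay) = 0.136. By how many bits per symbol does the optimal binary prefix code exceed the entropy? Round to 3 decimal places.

0.024 bits

Entropy H = −Σ p log₂ p ≈ 2.2360 bits.
Huffman merges: 31/250+17/125→13/50; 39/200+227/1000→211/500; 13/50+159/500→289/500; 211/500+289/500→1. L = 113/50 ≈ 2.2600.
L − H = 2.2600 − 2.2360 = 0.024 bits.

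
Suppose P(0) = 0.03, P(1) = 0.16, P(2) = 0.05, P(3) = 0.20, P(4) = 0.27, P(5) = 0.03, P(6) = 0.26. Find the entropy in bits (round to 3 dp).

2.422 bits

H = −Σ pᵢ log₂ pᵢ.
−0.03·log₂(0.03) = 0.1518
−0.16·log₂(0.16) = 0.4230
−0.05·log₂(0.05) = 0.2161
−0.20·log₂(0.20) = 0.4644
−0.27·log₂(0.27) = 0.5100
−0.03·log₂(0.03) = 0.1518
−0.26·log₂(0.26) = 0.5053
Sum ≈ 2.4223 → 2.422 bits.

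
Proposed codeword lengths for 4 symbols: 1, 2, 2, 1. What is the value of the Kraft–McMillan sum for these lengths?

1.5

With common denominator 2^2 = 4: Σ 2^(−ℓᵢ) = 2/4 + 1/4 + 1/4 + 2/4 = 6/4 = 1.5.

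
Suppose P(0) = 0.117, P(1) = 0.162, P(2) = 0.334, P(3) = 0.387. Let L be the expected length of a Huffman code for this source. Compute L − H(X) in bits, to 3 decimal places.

0.046 bits

Entropy H = −Σ p log₂ p ≈ 1.8460 bits.
Huffman merges: 117/1000+81/500→279/1000; 279/1000+167/500→613/1000; 387/1000+613/1000→1. L = 473/250 ≈ 1.8920.
L − H = 1.8920 − 1.8460 = 0.046 bits.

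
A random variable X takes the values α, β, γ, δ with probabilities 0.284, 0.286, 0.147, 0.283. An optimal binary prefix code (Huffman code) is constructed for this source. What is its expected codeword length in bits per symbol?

2 bits/symbol

Repeatedly combine the two least-probable nodes; the expected code length is the sum of the merged weights.
merge 147/1000 + 283/1000 → 43/100
merge 71/250 + 143/500 → 57/100
merge 43/100 + 57/100 → 1
L = 43/100 + 57/100 + 1 = 2 bits/symbol.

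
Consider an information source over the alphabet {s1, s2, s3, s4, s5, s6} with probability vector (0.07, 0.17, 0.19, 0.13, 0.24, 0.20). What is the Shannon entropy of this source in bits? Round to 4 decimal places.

H = −Σ pᵢ log₂ pᵢ.
−0.07·log₂(0.07) = 0.2686
−0.17·log₂(0.17) = 0.4346
−0.19·log₂(0.19) = 0.4552
−0.13·log₂(0.13) = 0.3826
−0.24·log₂(0.24) = 0.4941
−0.20·log₂(0.20) = 0.4644
Sum ≈ 2.4995 → 2.4995 bits.

2.4995 bits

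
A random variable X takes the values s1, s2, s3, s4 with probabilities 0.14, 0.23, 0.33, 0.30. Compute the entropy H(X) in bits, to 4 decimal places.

1.9337 bits

H = −Σ pᵢ log₂ pᵢ.
−0.14·log₂(0.14) = 0.3971
−0.23·log₂(0.23) = 0.4877
−0.33·log₂(0.33) = 0.5278
−0.30·log₂(0.30) = 0.5211
Sum ≈ 1.9337 → 1.9337 bits.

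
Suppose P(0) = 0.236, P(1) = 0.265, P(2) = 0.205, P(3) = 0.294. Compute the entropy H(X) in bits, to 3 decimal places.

H = −Σ pᵢ log₂ pᵢ.
−0.236·log₂(0.236) = 0.4916
−0.265·log₂(0.265) = 0.5077
−0.205·log₂(0.205) = 0.4687
−0.294·log₂(0.294) = 0.5192
Sum ≈ 1.9873 → 1.987 bits.

1.987 bits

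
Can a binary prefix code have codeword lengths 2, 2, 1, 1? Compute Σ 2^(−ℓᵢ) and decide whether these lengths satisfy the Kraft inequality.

With common denominator 2^2 = 4: Σ 2^(−ℓᵢ) = 1/4 + 1/4 + 2/4 + 2/4 = 6/4 = 1.5.
Kraft's inequality requires Σ ≤ 1; here Σ = 1.5 > 1, so no such prefix code exists.

1.5; no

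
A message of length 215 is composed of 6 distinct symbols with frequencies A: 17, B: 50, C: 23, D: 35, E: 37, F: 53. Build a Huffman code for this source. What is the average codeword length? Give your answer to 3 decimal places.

Probabilities are the counts divided by 215.
Repeatedly combine the two least-probable nodes; the expected code length is the sum of the merged weights.
merge 17/215 + 23/215 → 8/43
merge 7/43 + 37/215 → 72/215
merge 8/43 + 10/43 → 18/43
merge 53/215 + 72/215 → 25/43
merge 18/43 + 25/43 → 1
L = 8/43 + 72/215 + 18/43 + 25/43 + 1 = 542/215 ≈ 2.521 bits/symbol.

2.521 bits/symbol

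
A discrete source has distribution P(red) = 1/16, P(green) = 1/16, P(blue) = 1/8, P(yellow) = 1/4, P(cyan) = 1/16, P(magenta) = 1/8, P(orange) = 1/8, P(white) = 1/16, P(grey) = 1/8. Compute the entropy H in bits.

3 bits

Each probability is a power of 1/2, so log₂(1/p) is an integer.
H = Σ p·log₂(1/p) = 1/16·4 + 1/16·4 + 1/8·3 + 1/4·2 + 1/16·4 + 1/8·3 + 1/8·3 + 1/16·4 + 1/8·3 = 3 bits.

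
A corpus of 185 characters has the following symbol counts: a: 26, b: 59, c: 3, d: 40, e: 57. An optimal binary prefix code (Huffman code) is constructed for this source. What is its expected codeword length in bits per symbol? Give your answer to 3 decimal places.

2.157 bits/symbol

Probabilities are the counts divided by 185.
Repeatedly combine the two least-probable nodes; the expected code length is the sum of the merged weights.
merge 3/185 + 26/185 → 29/185
merge 29/185 + 8/37 → 69/185
merge 57/185 + 59/185 → 116/185
merge 69/185 + 116/185 → 1
L = 29/185 + 69/185 + 116/185 + 1 = 399/185 ≈ 2.157 bits/symbol.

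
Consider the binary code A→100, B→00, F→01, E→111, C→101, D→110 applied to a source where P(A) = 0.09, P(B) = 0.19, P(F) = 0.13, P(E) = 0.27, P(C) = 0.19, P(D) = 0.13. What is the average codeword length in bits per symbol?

2.68 bits/symbol

L̄ = Σ pᵢ·ℓᵢ = 0.09·3 + 0.19·2 + 0.13·2 + 0.27·3 + 0.19·3 + 0.13·3 = 2.68 bits/symbol.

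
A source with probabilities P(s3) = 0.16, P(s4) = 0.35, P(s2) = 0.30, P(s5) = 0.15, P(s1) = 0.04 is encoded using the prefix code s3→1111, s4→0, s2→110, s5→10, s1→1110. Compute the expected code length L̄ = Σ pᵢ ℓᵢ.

L̄ = Σ pᵢ·ℓᵢ = 0.16·4 + 0.35·1 + 0.30·3 + 0.15·2 + 0.04·4 = 2.35 bits/symbol.

2.35 bits/symbol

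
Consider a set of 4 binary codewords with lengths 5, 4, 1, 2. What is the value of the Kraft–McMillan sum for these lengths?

With common denominator 2^5 = 32: Σ 2^(−ℓᵢ) = 1/32 + 2/32 + 16/32 + 8/32 = 27/32 = 0.84375.

0.84375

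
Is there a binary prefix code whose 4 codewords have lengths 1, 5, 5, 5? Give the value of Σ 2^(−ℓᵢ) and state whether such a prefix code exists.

0.59375; yes

With common denominator 2^5 = 32: Σ 2^(−ℓᵢ) = 16/32 + 1/32 + 1/32 + 1/32 = 19/32 = 0.59375.
Kraft's inequality requires Σ ≤ 1; here Σ = 0.59375 ≤ 1, so such a prefix code exists.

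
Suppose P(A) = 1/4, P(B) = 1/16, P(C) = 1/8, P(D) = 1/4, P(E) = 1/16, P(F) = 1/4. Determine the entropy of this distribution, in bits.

2.375 bits

Each probability is a power of 1/2, so log₂(1/p) is an integer.
H = Σ p·log₂(1/p) = 1/4·2 + 1/16·4 + 1/8·3 + 1/4·2 + 1/16·4 + 1/4·2 = 2.375 bits.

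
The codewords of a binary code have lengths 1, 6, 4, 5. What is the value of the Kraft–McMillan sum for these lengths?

With common denominator 2^6 = 64: Σ 2^(−ℓᵢ) = 32/64 + 1/64 + 4/64 + 2/64 = 39/64 = 0.609375.

0.609375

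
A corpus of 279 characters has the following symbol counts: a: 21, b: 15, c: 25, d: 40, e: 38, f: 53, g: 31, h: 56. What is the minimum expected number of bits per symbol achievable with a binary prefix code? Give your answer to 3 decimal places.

Probabilities are the counts divided by 279.
Repeatedly combine the two least-probable nodes; the expected code length is the sum of the merged weights.
merge 5/93 + 7/93 → 4/31
merge 25/279 + 1/9 → 56/279
merge 4/31 + 38/279 → 74/279
merge 40/279 + 53/279 → 1/3
merge 56/279 + 56/279 → 112/279
merge 74/279 + 1/3 → 167/279
merge 112/279 + 167/279 → 1
L = 4/31 + 56/279 + 74/279 + 1/3 + 112/279 + 167/279 + 1 = 817/279 ≈ 2.928 bits/symbol.

2.928 bits/symbol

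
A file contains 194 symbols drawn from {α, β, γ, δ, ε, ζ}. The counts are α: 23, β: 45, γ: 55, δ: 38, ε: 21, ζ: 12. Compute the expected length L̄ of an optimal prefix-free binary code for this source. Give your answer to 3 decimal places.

Probabilities are the counts divided by 194.
Repeatedly combine the two least-probable nodes; the expected code length is the sum of the merged weights.
merge 6/97 + 21/194 → 33/194
merge 23/194 + 33/194 → 28/97
merge 19/97 + 45/194 → 83/194
merge 55/194 + 28/97 → 111/194
merge 83/194 + 111/194 → 1
L = 33/194 + 28/97 + 83/194 + 111/194 + 1 = 477/194 ≈ 2.459 bits/symbol.

2.459 bits/symbol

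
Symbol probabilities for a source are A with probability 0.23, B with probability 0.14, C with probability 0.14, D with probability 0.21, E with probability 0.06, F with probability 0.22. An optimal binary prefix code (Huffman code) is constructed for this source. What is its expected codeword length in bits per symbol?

2.54 bits/symbol

Repeatedly combine the two least-probable nodes; the expected code length is the sum of the merged weights.
merge 3/50 + 7/50 → 1/5
merge 7/50 + 1/5 → 17/50
merge 21/100 + 11/50 → 43/100
merge 23/100 + 17/50 → 57/100
merge 43/100 + 57/100 → 1
L = 1/5 + 17/50 + 43/100 + 57/100 + 1 = 127/50 = 2.54 bits/symbol.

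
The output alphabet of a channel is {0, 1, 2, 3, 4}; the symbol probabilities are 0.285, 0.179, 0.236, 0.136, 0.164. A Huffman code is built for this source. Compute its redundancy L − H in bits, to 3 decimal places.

0.029 bits

Entropy H = −Σ p log₂ p ≈ 2.2712 bits.
Huffman merges: 17/125+41/250→3/10; 179/1000+59/250→83/200; 57/200+3/10→117/200; 83/200+117/200→1. L = 23/10 ≈ 2.3000.
L − H = 2.3000 − 2.2712 = 0.029 bits.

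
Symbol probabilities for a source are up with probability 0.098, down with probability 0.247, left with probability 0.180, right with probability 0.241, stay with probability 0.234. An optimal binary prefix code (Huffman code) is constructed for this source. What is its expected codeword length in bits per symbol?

Repeatedly combine the two least-probable nodes; the expected code length is the sum of the merged weights.
merge 49/500 + 9/50 → 139/500
merge 117/500 + 241/1000 → 19/40
merge 247/1000 + 139/500 → 21/40
merge 19/40 + 21/40 → 1
L = 139/500 + 19/40 + 21/40 + 1 = 1139/500 = 2.278 bits/symbol.

2.278 bits/symbol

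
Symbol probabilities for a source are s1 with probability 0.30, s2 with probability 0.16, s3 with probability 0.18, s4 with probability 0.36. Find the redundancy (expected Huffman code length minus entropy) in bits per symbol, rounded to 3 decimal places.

0.060 bits

Entropy H = −Σ p log₂ p ≈ 1.9200 bits.
Huffman merges: 4/25+9/50→17/50; 3/10+17/50→16/25; 9/25+16/25→1. L = 99/50 ≈ 1.9800.
L − H = 1.9800 − 1.9200 = 0.060 bits.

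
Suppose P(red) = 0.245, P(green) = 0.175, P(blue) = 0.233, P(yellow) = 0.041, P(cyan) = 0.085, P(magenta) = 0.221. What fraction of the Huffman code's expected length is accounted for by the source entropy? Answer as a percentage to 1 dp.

98.9%

Entropy H = −Σ p log₂ p ≈ 2.3994 bits.
Huffman merges: 41/1000+17/200→63/500; 63/500+7/40→301/1000; 221/1000+233/1000→227/500; 49/200+301/1000→273/500; 227/500+273/500→1. L = 2427/1000 ≈ 2.4270.
Efficiency = H/L = 2.3994/2.4270 = 98.9%.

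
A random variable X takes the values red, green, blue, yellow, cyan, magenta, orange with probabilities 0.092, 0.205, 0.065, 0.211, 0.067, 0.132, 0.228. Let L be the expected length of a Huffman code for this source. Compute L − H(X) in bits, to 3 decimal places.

0.044 bits

Entropy H = −Σ p log₂ p ≈ 2.6485 bits.
Huffman merges: 13/200+67/1000→33/250; 23/250+33/250→28/125; 33/250+41/200→337/1000; 211/1000+28/125→87/200; 57/250+337/1000→113/200; 87/200+113/200→1. L = 2693/1000 ≈ 2.6930.
L − H = 2.6930 − 2.6485 = 0.044 bits.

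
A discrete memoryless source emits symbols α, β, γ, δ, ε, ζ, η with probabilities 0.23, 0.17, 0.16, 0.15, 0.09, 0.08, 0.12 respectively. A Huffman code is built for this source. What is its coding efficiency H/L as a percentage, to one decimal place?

Entropy H = −Σ p log₂ p ≈ 2.7270 bits.
Huffman merges: 2/25+9/100→17/100; 3/25+3/20→27/100; 4/25+17/100→33/100; 17/100+23/100→2/5; 27/100+33/100→3/5; 2/5+3/5→1. L = 277/100 ≈ 2.7700.
Efficiency = H/L = 2.7270/2.7700 = 98.4%.

98.4%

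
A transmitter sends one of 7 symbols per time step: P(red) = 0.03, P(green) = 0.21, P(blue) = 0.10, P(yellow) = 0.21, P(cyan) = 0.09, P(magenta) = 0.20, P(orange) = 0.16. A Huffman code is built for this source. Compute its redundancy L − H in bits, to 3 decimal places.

0.070 bits

Entropy H = −Σ p log₂ p ≈ 2.6297 bits.
Huffman merges: 3/100+9/100→3/25; 1/10+3/25→11/50; 4/25+1/5→9/25; 21/100+21/100→21/50; 11/50+9/25→29/50; 21/50+29/50→1. L = 27/10 ≈ 2.7000.
L − H = 2.7000 − 2.6297 = 0.070 bits.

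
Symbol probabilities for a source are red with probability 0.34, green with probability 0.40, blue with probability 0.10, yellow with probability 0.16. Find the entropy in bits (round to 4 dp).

H = −Σ pᵢ log₂ pᵢ.
−0.34·log₂(0.34) = 0.5292
−0.40·log₂(0.40) = 0.5288
−0.10·log₂(0.10) = 0.3322
−0.16·log₂(0.16) = 0.4230
Sum ≈ 1.8132 → 1.8132 bits.

1.8132 bits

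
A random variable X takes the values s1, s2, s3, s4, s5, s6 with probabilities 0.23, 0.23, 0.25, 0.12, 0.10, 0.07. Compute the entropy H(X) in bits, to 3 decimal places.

H = −Σ pᵢ log₂ pᵢ.
−0.23·log₂(0.23) = 0.4877
−0.23·log₂(0.23) = 0.4877
−0.25·log₂(0.25) = 0.5000
−0.12·log₂(0.12) = 0.3671
−0.10·log₂(0.10) = 0.3322
−0.07·log₂(0.07) = 0.2686
Sum ≈ 2.4432 → 2.443 bits.

2.443 bits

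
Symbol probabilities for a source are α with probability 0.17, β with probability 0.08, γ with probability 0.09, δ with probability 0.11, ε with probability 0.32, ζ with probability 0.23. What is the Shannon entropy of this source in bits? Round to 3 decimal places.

2.403 bits

H = −Σ pᵢ log₂ pᵢ.
−0.17·log₂(0.17) = 0.4346
−0.08·log₂(0.08) = 0.2915
−0.09·log₂(0.09) = 0.3127
−0.11·log₂(0.11) = 0.3503
−0.32·log₂(0.32) = 0.5260
−0.23·log₂(0.23) = 0.4877
Sum ≈ 2.4027 → 2.403 bits.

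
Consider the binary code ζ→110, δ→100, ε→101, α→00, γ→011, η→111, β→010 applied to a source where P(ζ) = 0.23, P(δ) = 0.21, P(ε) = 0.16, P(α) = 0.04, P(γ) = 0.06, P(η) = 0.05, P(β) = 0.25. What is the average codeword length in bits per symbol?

L̄ = Σ pᵢ·ℓᵢ = 0.23·3 + 0.21·3 + 0.16·3 + 0.04·2 + 0.06·3 + 0.05·3 + 0.25·3 = 2.96 bits/symbol.

2.96 bits/symbol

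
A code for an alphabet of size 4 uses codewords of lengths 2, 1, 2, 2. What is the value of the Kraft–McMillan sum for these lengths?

With common denominator 2^2 = 4: Σ 2^(−ℓᵢ) = 1/4 + 2/4 + 1/4 + 1/4 = 5/4 = 1.25.

1.25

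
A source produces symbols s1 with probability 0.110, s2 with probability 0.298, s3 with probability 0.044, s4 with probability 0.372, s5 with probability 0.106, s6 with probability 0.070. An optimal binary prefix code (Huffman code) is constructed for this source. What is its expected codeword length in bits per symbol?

2.288 bits/symbol

Repeatedly combine the two least-probable nodes; the expected code length is the sum of the merged weights.
merge 11/250 + 7/100 → 57/500
merge 53/500 + 11/100 → 27/125
merge 57/500 + 27/125 → 33/100
merge 149/500 + 33/100 → 157/250
merge 93/250 + 157/250 → 1
L = 57/500 + 27/125 + 33/100 + 157/250 + 1 = 286/125 = 2.288 bits/symbol.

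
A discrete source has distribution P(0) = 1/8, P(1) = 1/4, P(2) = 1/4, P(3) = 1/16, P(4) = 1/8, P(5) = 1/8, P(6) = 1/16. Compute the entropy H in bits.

2.625 bits

Each probability is a power of 1/2, so log₂(1/p) is an integer.
H = Σ p·log₂(1/p) = 1/8·3 + 1/4·2 + 1/4·2 + 1/16·4 + 1/8·3 + 1/8·3 + 1/16·4 = 2.625 bits.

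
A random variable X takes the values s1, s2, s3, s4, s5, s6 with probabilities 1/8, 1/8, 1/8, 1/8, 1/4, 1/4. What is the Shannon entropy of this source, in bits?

Each probability is a power of 1/2, so log₂(1/p) is an integer.
H = Σ p·log₂(1/p) = 1/8·3 + 1/8·3 + 1/8·3 + 1/8·3 + 1/4·2 + 1/4·2 = 2.5 bits.

2.5 bits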